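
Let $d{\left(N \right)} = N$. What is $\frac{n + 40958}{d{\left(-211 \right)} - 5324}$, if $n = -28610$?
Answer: $- \frac{1372}{615} \approx -2.2309$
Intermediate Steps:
$\frac{n + 40958}{d{\left(-211 \right)} - 5324} = \frac{-28610 + 40958}{-211 - 5324} = \frac{12348}{-5535} = 12348 \left(- \frac{1}{5535}\right) = - \frac{1372}{615}$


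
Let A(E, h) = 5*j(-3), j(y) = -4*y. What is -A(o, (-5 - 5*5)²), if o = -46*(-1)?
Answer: -60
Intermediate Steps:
o = 46
A(E, h) = 60 (A(E, h) = 5*(-4*(-3)) = 5*12 = 60)
-A(o, (-5 - 5*5)²) = -1*60 = -60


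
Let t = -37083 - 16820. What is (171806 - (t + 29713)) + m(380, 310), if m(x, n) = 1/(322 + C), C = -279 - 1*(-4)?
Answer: 9211813/47 ≈ 1.9600e+5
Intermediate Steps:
t = -53903
C = -275 (C = -279 + 4 = -275)
m(x, n) = 1/47 (m(x, n) = 1/(322 - 275) = 1/47)
(171806 - (t + 29713)) + m(380, 310) = (171806 - (-53903 + 29713)) + 1/47 = (171806 - 1*(-24190)) + 1/47 = (171806 + 24190) + 1/47 = 195996 + 1/47 = 9211813/47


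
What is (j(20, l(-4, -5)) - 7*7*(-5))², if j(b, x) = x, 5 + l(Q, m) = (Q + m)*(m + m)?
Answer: 108900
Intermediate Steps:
l(Q, m) = -5 + 2*m*(Q + m) (l(Q, m) = -5 + (Q + m)*(m + m) = -5 + (Q + m)*(2*m) = -5 + 2*m*(Q + m))
(j(20, l(-4, -5)) - 7*7*(-5))² = ((-5 + 2*(-5)² + 2*(-4)*(-5)) - 7*7*(-5))² = ((-5 + 2*25 + 40) - 49*(-5))² = ((-5 + 50 + 40) + 245)² = (85 + 245)² = 330² = 108900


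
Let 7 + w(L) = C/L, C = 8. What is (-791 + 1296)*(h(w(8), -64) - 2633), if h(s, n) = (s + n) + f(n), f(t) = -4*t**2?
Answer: -9638935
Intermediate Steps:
w(L) = -7 + 8/L
h(s, n) = n + s - 4*n**2 (h(s, n) = (s + n) - 4*n**2 = (n + s) - 4*n**2 = n + s - 4*n**2)
(-791 + 1296)*(h(w(8), -64) - 2633) = (-791 + 1296)*((-64 + (-7 + 8/8) - 4*(-64)**2) - 2633) = 505*((-64 + (-7 + 8*(1/8)) - 4*4096) - 2633) = 505*((-64 + (-7 + 1) - 16384) - 2633) = 505*((-64 - 6 - 16384) - 2633) = 505*(-16454 - 2633) = 505*(-19087) = -9638935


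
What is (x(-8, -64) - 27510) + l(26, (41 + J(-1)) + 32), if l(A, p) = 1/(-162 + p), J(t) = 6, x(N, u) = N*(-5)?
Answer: -2280011/83 ≈ -27470.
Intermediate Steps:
x(N, u) = -5*N
(x(-8, -64) - 27510) + l(26, (41 + J(-1)) + 32) = (-5*(-8) - 27510) + 1/(-162 + ((41 + 6) + 32)) = (40 - 27510) + 1/(-162 + (47 + 32)) = -27470 + 1/(-162 + 79) = -27470 + 1/(-83) = -27470 - 1/83 = -2280011/83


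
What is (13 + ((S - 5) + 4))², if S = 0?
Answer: 144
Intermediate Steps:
(13 + ((S - 5) + 4))² = (13 + ((0 - 5) + 4))² = (13 + (-5 + 4))² = (13 - 1)² = 12² = 144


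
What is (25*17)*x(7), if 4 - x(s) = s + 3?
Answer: -2550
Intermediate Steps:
x(s) = 1 - s (x(s) = 4 - (s + 3) = 4 - (3 + s) = 4 + (-3 - s) = 1 - s)
(25*17)*x(7) = (25*17)*(1 - 1*7) = 425*(1 - 7) = 425*(-6) = -2550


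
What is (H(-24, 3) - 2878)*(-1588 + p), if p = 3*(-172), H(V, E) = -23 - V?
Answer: 6053208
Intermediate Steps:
p = -516
(H(-24, 3) - 2878)*(-1588 + p) = ((-23 - 1*(-24)) - 2878)*(-1588 - 516) = ((-23 + 24) - 2878)*(-2104) = (1 - 2878)*(-2104) = -2877*(-2104) = 6053208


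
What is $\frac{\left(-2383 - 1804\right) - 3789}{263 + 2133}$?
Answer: $- \frac{1994}{599} \approx -3.3289$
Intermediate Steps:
$\frac{\left(-2383 - 1804\right) - 3789}{263 + 2133} = \frac{-4187 - 3789}{2396} = \left(-7976\right) \frac{1}{2396} = - \frac{1994}{599}$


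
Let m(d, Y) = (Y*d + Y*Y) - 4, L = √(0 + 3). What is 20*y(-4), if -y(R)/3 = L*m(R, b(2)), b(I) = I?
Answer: 480*√3 ≈ 831.38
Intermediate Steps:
L = √3 ≈ 1.7320
m(d, Y) = -4 + Y² + Y*d (m(d, Y) = (Y*d + Y²) - 4 = (Y² + Y*d) - 4 = -4 + Y² + Y*d)
y(R) = -6*R*√3 (y(R) = -3*√3*(-4 + 2² + 2*R) = -3*√3*(-4 + 4 + 2*R) = -3*√3*2*R = -6*R*√3)
20*y(-4) = 20*(-6*(-4)*√3) = 20*(24*√3) = 480*√3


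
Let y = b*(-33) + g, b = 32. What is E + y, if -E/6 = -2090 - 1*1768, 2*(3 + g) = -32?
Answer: 22073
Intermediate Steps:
g = -19 (g = -3 + (1/2)*(-32) = -3 - 16 = -19)
E = 23148 (E = -6*(-2090 - 1*1768) = -6*(-2090 - 1768) = -6*(-3858) = 23148)
y = -1075 (y = 32*(-33) - 19 = -1056 - 19 = -1075)
E + y = 23148 - 1075 = 22073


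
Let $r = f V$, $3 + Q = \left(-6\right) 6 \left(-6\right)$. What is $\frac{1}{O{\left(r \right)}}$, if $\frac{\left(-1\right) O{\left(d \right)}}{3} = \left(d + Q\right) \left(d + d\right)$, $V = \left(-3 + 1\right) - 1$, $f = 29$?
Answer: $\frac{1}{65772} \approx 1.5204 \cdot 10^{-5}$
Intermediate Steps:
$V = -3$ ($V = -2 - 1 = -3$)
$Q = 213$ ($Q = -3 + \left(-6\right) 6 \left(-6\right) = -3 - -216 = -3 + 216 = 213$)
$r = -87$ ($r = 29 \left(-3\right) = -87$)
$O{\left(d \right)} = - 6 d \left(213 + d\right)$ ($O{\left(d \right)} = - 3 \left(d + 213\right) \left(d + d\right) = - 3 \left(213 + d\right) 2 d = - 3 \cdot 2 d \left(213 + d\right) = - 6 d \left(213 + d\right)$)
$\frac{1}{O{\left(r \right)}} = \frac{1}{\left(-6\right) \left(-87\right) \left(213 - 87\right)} = \frac{1}{\left(-6\right) \left(-87\right) 126} = \frac{1}{65772}$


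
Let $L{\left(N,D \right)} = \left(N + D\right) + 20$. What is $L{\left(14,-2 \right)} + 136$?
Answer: $168$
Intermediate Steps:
$L{\left(N,D \right)} = 20 + D + N$ ($L{\left(N,D \right)} = \left(D + N\right) + 20 = 20 + D + N$)
$L{\left(14,-2 \right)} + 136 = \left(20 - 2 + 14\right) + 136 = 32 + 136 = 168$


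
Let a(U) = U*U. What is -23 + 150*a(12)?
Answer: 21577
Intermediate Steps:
a(U) = U**2
-23 + 150*a(12) = -23 + 150*12**2 = -23 + 150*144 = -23 + 21600 = 21577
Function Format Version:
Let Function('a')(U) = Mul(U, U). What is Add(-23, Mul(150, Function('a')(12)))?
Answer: 21577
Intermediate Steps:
Function('a')(U) = Pow(U, 2)
Add(-23, Mul(150, Function('a')(12))) = Add(-23, Mul(150, Pow(12, 2))) = Add(-23, Mul(150, 144)) = Add(-23, 21600) = 21577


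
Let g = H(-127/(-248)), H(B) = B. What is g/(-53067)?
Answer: -127/13160616 ≈ -9.6500e-6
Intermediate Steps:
g = 127/248 (g = -127/(-248) = -127*(-1/248) = 127/248 ≈ 0.51210)
g/(-53067) = (127/248)/(-53067) = (127/248)*(-1/53067) = -127/13160616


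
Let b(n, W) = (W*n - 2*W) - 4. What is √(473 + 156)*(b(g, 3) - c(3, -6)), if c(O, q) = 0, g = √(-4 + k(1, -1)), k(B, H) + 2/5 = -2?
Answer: -10*√629 + 12*I*√6290/5 ≈ -250.8 + 190.34*I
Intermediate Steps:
k(B, H) = -12/5 (k(B, H) = -⅖ - 2 = -12/5)
g = 4*I*√10/5 (g = √(-4 - 12/5) = √(-32/5) = 4*I*√10/5 ≈ 2.5298*I)
b(n, W) = -4 - 2*W + W*n (b(n, W) = (-2*W + W*n) - 4 = -4 - 2*W + W*n)
√(473 + 156)*(b(g, 3) - c(3, -6)) = √(473 + 156)*((-4 - 2*3 + 3*(4*I*√10/5)) - 1*0) = √629*((-4 - 6 + 12*I*√10/5) + 0) = √629*((-10 + 12*I*√10/5) + 0) = √629*(-10 + 12*I*√10/5)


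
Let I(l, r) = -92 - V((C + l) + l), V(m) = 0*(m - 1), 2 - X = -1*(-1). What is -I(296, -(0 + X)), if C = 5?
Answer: 92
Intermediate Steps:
X = 1 (X = 2 - (-1)*(-1) = 2 - 1*1 = 2 - 1 = 1)
V(m) = 0 (V(m) = 0*(-1 + m) = 0)
I(l, r) = -92 (I(l, r) = -92 - 1*0 = -92 + 0 = -92)
-I(296, -(0 + X)) = -1*(-92) = 92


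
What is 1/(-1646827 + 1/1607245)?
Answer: -1607245/2646854461614 ≈ -6.0723e-7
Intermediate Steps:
1/(-1646827 + 1/1607245) = 1/(-2646854461614/1607245) = -1607245/2646854461614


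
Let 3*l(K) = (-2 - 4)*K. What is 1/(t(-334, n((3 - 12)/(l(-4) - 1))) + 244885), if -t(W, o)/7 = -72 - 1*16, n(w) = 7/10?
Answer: 1/245501 ≈ 4.0733e-6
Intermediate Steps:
l(K) = -2*K (l(K) = ((-2 - 4)*K)/3 = (-6*K)/3 = -2*K)
n(w) = 7/10 (n(w) = 7*(1/10) = 7/10)
t(W, o) = 616 (t(W, o) = -7*(-72 - 1*16) = -7*(-72 - 16) = -7*(-88) = 616)
1/(t(-334, n((3 - 12)/(l(-4) - 1))) + 244885) = 1/(616 + 244885) = 1/245501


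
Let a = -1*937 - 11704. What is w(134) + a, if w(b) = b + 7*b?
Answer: -11569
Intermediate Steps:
w(b) = 8*b
a = -12641 (a = -937 - 11704 = -12641)
w(134) + a = 8*134 - 12641 = 1072 - 12641 = -11569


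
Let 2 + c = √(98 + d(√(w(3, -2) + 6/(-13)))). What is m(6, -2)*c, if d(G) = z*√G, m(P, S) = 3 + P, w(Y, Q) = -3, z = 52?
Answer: -18 + 9*√(98 + 4*√3*5^(¼)*13^(¾)*√I) ≈ 93.063 + 18.289*I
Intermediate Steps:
d(G) = 52*√G
c = -2 + √(98 + 4*√3*5^(¼)*13^(¾)*√I) (c = -2 + √(98 + 52*√(√(-3 + 6/(-13)))) = -2 + √(98 + 52*√(√(-3 + 6*(-1/13)))) = -2 + √(98 + 52*√(√(-3 - 6/13))) = -2 + √(98 + 52*√(√(-45/13))) = -2 + √(98 + 52*√(3*I*√65/13)) = -2 + √(98 + 52*(√3*5^(¼)*13^(¾)*√I/13)) = -2 + √(98 + 4*√3*5^(¼)*13^(¾)*√I) ≈ 10.34 + 2.0321*I)
m(6, -2)*c = (3 + 6)*(-2 + √(98 + 4*√3*5^(¼)*13^(¾)*√I)) = 9*(-2 + √(98 + 4*√3*5^(¼)*13^(¾)*√I)) = -18 + 9*√(98 + 4*√3*5^(¼)*13^(¾)*√I)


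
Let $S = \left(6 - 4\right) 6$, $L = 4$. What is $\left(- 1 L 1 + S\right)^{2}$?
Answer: $64$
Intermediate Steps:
$S = 12$ ($S = 2 \cdot 6 = 12$)
$\left(- 1 L 1 + S\right)^{2} = \left(- 1 \cdot 4 \cdot 1 + 12\right)^{2} = \left(- 1 \cdot 4 + 12\right)^{2} = \left(\left(-1\right) 4 + 12\right)^{2} = \left(-4 + 12\right)^{2} = 8^{2} = 64$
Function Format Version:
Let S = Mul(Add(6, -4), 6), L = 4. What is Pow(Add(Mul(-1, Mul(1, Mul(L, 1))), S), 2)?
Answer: 64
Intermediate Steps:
S = 12 (S = Mul(2, 6) = 12)
Pow(Add(Mul(-1, Mul(1, Mul(L, 1))), S), 2) = Pow(Add(Mul(-1, Mul(1, Mul(4, 1))), 12), 2) = Pow(Add(Mul(-1, Mul(1, 4)), 12), 2) = Pow(Add(Mul(-1, 4), 12), 2) = Pow(Add(-4, 12), 2) = Pow(8, 2) = 64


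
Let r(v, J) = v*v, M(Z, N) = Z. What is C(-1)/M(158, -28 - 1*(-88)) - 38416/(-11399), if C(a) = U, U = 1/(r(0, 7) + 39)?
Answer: 236730791/70240638 ≈ 3.3703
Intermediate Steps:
r(v, J) = v²
U = 1/39 (U = 1/(0² + 39) = 1/(0 + 39) = 1/39 ≈ 0.025641)
C(a) = 1/39
C(-1)/M(158, -28 - 1*(-88)) - 38416/(-11399) = (1/39)/158 - 38416/(-11399) = (1/39)*(1/158) - 38416*(-1/11399) = 1/6162 + 38416/11399 = 236730791/70240638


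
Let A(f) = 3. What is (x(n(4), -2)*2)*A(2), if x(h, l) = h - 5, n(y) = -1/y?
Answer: -63/2 ≈ -31.500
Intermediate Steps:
x(h, l) = -5 + h
(x(n(4), -2)*2)*A(2) = ((-5 - 1/4)*2)*3 = ((-5 - 1*¼)*2)*3 = ((-5 - ¼)*2)*3 = -21/4*2*3 = -21/2*3 = -63/2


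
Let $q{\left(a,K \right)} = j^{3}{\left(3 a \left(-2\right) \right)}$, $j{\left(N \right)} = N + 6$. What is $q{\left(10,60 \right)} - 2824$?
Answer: $-160288$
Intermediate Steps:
$j{\left(N \right)} = 6 + N$
$q{\left(a,K \right)} = \left(6 - 6 a\right)^{3}$ ($q{\left(a,K \right)} = \left(6 + 3 a \left(-2\right)\right)^{3} = \left(6 - 6 a\right)^{3}$)
$q{\left(10,60 \right)} - 2824 = - 216 \left(-1 + 10\right)^{3} - 2824 = - 216 \cdot 9^{3} - 2824 = \left(-216\right) 729 - 2824 = -157464 - 2824 = -160288$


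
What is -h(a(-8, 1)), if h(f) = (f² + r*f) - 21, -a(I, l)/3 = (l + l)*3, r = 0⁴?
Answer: -303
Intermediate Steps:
r = 0
a(I, l) = -18*l (a(I, l) = -3*(l + l)*3 = -3*2*l*3 = -18*l)
h(f) = -21 + f² (h(f) = (f² + 0*f) - 21 = (f² + 0) - 21 = f² - 21 = -21 + f²)
-h(a(-8, 1)) = -(-21 + (-18*1)²) = -(-21 + (-18)²) = -(-21 + 324) = -1*303 = -303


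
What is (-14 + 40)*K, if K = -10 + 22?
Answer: 312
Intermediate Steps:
K = 12
(-14 + 40)*K = (-14 + 40)*12 = 26*12 = 312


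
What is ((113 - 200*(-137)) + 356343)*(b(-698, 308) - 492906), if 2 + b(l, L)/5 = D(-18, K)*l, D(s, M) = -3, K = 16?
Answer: -185189791776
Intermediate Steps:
b(l, L) = -10 - 15*l (b(l, L) = -10 + 5*(-3*l) = -10 - 15*l)
((113 - 200*(-137)) + 356343)*(b(-698, 308) - 492906) = ((113 - 200*(-137)) + 356343)*((-10 - 15*(-698)) - 492906) = ((113 + 27400) + 356343)*((-10 + 10470) - 492906) = (27513 + 356343)*(10460 - 492906) = 383856*(-482446) = -185189791776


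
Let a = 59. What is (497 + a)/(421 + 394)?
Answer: 556/815 ≈ 0.68221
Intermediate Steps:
(497 + a)/(421 + 394) = (497 + 59)/(421 + 394) = 556/815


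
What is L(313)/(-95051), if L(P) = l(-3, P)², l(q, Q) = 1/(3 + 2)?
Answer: -1/2376275 ≈ -4.2083e-7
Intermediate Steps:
l(q, Q) = ⅕ (l(q, Q) = 1/5 = ⅕)
L(P) = 1/25 (L(P) = (⅕)² = 1/25)
L(313)/(-95051) = (1/25)/(-95051) = (1/25)*(-1/95051) = -1/2376275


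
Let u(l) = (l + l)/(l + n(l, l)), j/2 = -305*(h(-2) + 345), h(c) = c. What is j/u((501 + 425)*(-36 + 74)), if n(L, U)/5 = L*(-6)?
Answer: 3033835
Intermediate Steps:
n(L, U) = -30*L (n(L, U) = 5*(L*(-6)) = 5*(-6*L) = -30*L)
j = -209230 (j = 2*(-305*(-2 + 345)) = 2*(-305*343) = 2*(-104615) = -209230)
u(l) = -2/29 (u(l) = (l + l)/(l - 30*l) = (2*l)/((-29*l)) = (2*l)*(-1/(29*l)) = -2/29)
j/u((501 + 425)*(-36 + 74)) = -209230/(-2/29) = -209230*(-29/2) = 3033835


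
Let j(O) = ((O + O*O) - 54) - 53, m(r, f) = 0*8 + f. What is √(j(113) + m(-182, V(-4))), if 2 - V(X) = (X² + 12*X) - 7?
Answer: 12*√89 ≈ 113.21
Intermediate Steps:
V(X) = 9 - X² - 12*X (V(X) = 2 - ((X² + 12*X) - 7) = 2 - (-7 + X² + 12*X) = 2 + (7 - X² - 12*X) = 9 - X² - 12*X)
m(r, f) = f (m(r, f) = 0 + f = f)
j(O) = -107 + O + O² (j(O) = ((O + O²) - 54) - 53 = (-54 + O + O²) - 53 = -107 + O + O²)
√(j(113) + m(-182, V(-4))) = √((-107 + 113 + 113²) + (9 - 1*(-4)² - 12*(-4))) = √((-107 + 113 + 12769) + (9 - 1*16 + 48)) = √(12775 + (9 - 16 + 48)) = √(12775 + 41) = √12816 = 12*√89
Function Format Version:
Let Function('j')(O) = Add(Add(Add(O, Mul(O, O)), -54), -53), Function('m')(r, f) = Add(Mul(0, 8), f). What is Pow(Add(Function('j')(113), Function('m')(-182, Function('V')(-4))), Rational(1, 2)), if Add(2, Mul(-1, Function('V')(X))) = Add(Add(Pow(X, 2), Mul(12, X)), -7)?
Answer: Mul(12, Pow(89, Rational(1, 2))) ≈ 113.21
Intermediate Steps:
Function('V')(X) = Add(9, Mul(-1, Pow(X, 2)), Mul(-12, X)) (Function('V')(X) = Add(2, Mul(-1, Add(Add(Pow(X, 2), Mul(12, X)), -7))) = Add(2, Mul(-1, Add(-7, Pow(X, 2), Mul(12, X)))) = Add(2, Add(7, Mul(-1, Pow(X, 2)), Mul(-12, X))) = Add(9, Mul(-1, Pow(X, 2)), Mul(-12, X)))
Function('m')(r, f) = f (Function('m')(r, f) = Add(0, f) = f)
Function('j')(O) = Add(-107, O, Pow(O, 2)) (Function('j')(O) = Add(Add(Add(O, Pow(O, 2)), -54), -53) = Add(Add(-54, O, Pow(O, 2)), -53) = Add(-107, O, Pow(O, 2)))
Pow(Add(Function('j')(113), Function('m')(-182, Function('V')(-4))), Rational(1, 2)) = Pow(Add(Add(-107, 113, Pow(113, 2)), Add(9, Mul(-1, Pow(-4, 2)), Mul(-12, -4))), Rational(1, 2)) = Pow(Add(Add(-107, 113, 12769), Add(9, Mul(-1, 16), 48)), Rational(1, 2)) = Pow(Add(12775, Add(9, -16, 48)), Rational(1, 2)) = Pow(Add(12775, 41), Rational(1, 2)) = Pow(12816, Rational(1, 2)) = Mul(12, Pow(89, Rational(1, 2)))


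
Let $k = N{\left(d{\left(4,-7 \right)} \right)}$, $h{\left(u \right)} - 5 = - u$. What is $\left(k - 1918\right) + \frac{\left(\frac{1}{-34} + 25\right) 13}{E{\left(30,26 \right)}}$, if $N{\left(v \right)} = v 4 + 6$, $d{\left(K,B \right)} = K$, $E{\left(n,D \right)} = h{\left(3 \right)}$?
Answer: $- \frac{117891}{68} \approx -1733.7$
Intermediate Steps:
$h{\left(u \right)} = 5 - u$
$E{\left(n,D \right)} = 2$ ($E{\left(n,D \right)} = 5 - 3 = 2$)
$N{\left(v \right)} = 6 + 4 v$ ($N{\left(v \right)} = 4 v + 6 = 6 + 4 v$)
$k = 22$ ($k = 6 + 4 \cdot 4 = 6 + 16 = 22$)
$\left(k - 1918\right) + \frac{\left(\frac{1}{-34} + 25\right) 13}{E{\left(30,26 \right)}} = \left(22 - 1918\right) + \frac{\left(\frac{1}{-34} + 25\right) 13}{2} = \left(22 - 1918\right) + \left(- \frac{1}{34} + 25\right) 13 \cdot \frac{1}{2} = -1896 + \frac{849}{34} \cdot 13 \cdot \frac{1}{2} = -1896 + \frac{11037}{34} \cdot \frac{1}{2} = -1896 + \frac{11037}{68} = - \frac{117891}{68}$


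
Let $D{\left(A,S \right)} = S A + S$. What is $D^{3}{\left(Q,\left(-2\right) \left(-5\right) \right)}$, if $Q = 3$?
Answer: $64000$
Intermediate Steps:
$D{\left(A,S \right)} = S + A S$ ($D{\left(A,S \right)} = A S + S = S + A S$)
$D^{3}{\left(Q,\left(-2\right) \left(-5\right) \right)} = \left(\left(-2\right) \left(-5\right) \left(1 + 3\right)\right)^{3} = \left(10 \cdot 4\right)^{3} = 40^{3} = 64000$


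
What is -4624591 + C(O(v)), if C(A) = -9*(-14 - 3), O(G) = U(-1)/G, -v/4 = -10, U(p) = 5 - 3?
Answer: -4624438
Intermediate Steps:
U(p) = 2
v = 40 (v = -4*(-10) = 40)
O(G) = 2/G
C(A) = 153 (C(A) = -9*(-17) = 153)
-4624591 + C(O(v)) = -4624591 + 153 = -4624438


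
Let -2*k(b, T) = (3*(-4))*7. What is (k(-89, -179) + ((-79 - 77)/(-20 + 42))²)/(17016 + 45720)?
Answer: 1861/1265176 ≈ 0.0014709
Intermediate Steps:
k(b, T) = 42 (k(b, T) = -3*(-4)*7/2 = -(-6)*7 = -½*(-84) = 42)
(k(-89, -179) + ((-79 - 77)/(-20 + 42))²)/(17016 + 45720) = (42 + ((-79 - 77)/(-20 + 42))²)/(17016 + 45720) = (42 + (-156/22)²)/62736 = (42 + (-156*1/22)²)*(1/62736) = (42 + (-78/11)²)*(1/62736) = (42 + 6084/121)*(1/62736) = (11166/121)*(1/62736) = 1861/1265176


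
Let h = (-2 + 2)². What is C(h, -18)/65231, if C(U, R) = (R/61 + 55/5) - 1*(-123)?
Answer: 8156/3979091 ≈ 0.0020497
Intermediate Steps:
h = 0 (h = 0² = 0)
C(U, R) = 134 + R/61 (C(U, R) = (R*(1/61) + 55*(⅕)) + 123 = (R/61 + 11) + 123 = (11 + R/61) + 123 = 134 + R/61)
C(h, -18)/65231 = (134 + (1/61)*(-18))/65231 = (134 - 18/61)*(1/65231) = (8156/61)*(1/65231) = 8156/3979091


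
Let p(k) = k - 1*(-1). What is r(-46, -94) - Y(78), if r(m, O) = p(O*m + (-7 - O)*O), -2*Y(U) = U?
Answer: -3814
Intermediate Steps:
Y(U) = -U/2
p(k) = 1 + k (p(k) = k + 1 = 1 + k)
r(m, O) = 1 + O*m + O*(-7 - O) (r(m, O) = 1 + (O*m + (-7 - O)*O) = 1 + (O*m + O*(-7 - O)) = 1 + O*m + O*(-7 - O))
r(-46, -94) - Y(78) = (1 - 1*(-94)*(7 - 94 - 1*(-46))) - (-1)*78/2 = (1 - 1*(-94)*(7 - 94 + 46)) - 1*(-39) = (1 - 1*(-94)*(-41)) + 39 = (1 - 3854) + 39 = -3853 + 39 = -3814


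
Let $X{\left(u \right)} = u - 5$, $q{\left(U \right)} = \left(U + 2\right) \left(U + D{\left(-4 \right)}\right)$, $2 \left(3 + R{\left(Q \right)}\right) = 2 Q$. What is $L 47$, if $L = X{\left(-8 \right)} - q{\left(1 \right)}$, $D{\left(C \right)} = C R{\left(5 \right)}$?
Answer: $376$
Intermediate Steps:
$R{\left(Q \right)} = -3 + Q$ ($R{\left(Q \right)} = -3 + \frac{2 Q}{2} = -3 + Q$)
$D{\left(C \right)} = 2 C$ ($D{\left(C \right)} = C \left(-3 + 5\right) = C 2 = 2 C$)
$q{\left(U \right)} = \left(-8 + U\right) \left(2 + U\right)$ ($q{\left(U \right)} = \left(U + 2\right) \left(U + 2 \left(-4\right)\right) = \left(2 + U\right) \left(U - 8\right) = \left(2 + U\right) \left(-8 + U\right) = \left(-8 + U\right) \left(2 + U\right)$)
$X{\left(u \right)} = -5 + u$ ($X{\left(u \right)} = u - 5 = -5 + u$)
$L = 8$ ($L = \left(-5 - 8\right) - \left(-16 + 1^{2} - 6\right) = -13 - \left(-16 + 1 - 6\right) = -13 - -21 = -13 + 21 = 8$)
$L 47 = 8 \cdot 47 = 376$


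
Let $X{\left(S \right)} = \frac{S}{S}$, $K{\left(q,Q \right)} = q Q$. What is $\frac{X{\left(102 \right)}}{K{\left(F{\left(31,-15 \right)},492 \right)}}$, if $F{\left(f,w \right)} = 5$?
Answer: $\frac{1}{2460} \approx 0.0004065$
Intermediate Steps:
$K{\left(q,Q \right)} = Q q$
$X{\left(S \right)} = 1$
$\frac{X{\left(102 \right)}}{K{\left(F{\left(31,-15 \right)},492 \right)}} = 1 \frac{1}{492 \cdot 5} = 1 \cdot \frac{1}{2460} = \frac{1}{2460}$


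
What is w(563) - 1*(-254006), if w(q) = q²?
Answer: 570975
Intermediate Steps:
w(563) - 1*(-254006) = 563² - 1*(-254006) = 316969 + 254006 = 570975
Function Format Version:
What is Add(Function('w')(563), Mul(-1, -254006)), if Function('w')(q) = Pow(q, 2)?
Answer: 570975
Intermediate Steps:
Add(Function('w')(563), Mul(-1, -254006)) = Add(Pow(563, 2), Mul(-1, -254006)) = Add(316969, 254006) = 570975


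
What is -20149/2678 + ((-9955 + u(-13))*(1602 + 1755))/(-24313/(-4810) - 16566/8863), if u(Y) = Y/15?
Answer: -3815637626413623487/363682198802 ≈ -1.0492e+7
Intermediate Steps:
u(Y) = Y/15 (u(Y) = Y*(1/15) = Y/15)
-20149/2678 + ((-9955 + u(-13))*(1602 + 1755))/(-24313/(-4810) - 16566/8863) = -20149/2678 + ((-9955 + (1/15)*(-13))*(1602 + 1755))/(-24313/(-4810) - 16566/8863) = -20149*1/2678 + ((-9955 - 13/15)*3357)/(-24313*(-1/4810) - 16566*1/8863) = -20149/2678 + (-149338/15*3357)/(24313/4810 - 16566/8863) = -20149/2678 - 167109222/(5*135803659/42631030) = -20149/2678 - 167109222/5*42631030/135803659 = -20149/2678 - 1424807651271732/135803659 = -3815637626413623487/363682198802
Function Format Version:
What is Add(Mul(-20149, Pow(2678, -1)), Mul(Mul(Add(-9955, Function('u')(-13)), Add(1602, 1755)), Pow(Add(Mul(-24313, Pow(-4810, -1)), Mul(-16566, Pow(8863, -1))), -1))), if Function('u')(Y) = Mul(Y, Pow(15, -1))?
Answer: Rational(-3815637626413623487, 363682198802) ≈ -1.0492e+7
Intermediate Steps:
Function('u')(Y) = Mul(Rational(1, 15), Y) (Function('u')(Y) = Mul(Y, Rational(1, 15)) = Mul(Rational(1, 15), Y))
Add(Mul(-20149, Pow(2678, -1)), Mul(Mul(Add(-9955, Function('u')(-13)), Add(1602, 1755)), Pow(Add(Mul(-24313, Pow(-4810, -1)), Mul(-16566, Pow(8863, -1))), -1))) = Add(Mul(-20149, Pow(2678, -1)), Mul(Mul(Add(-9955, Mul(Rational(1, 15), -13)), Add(1602, 1755)), Pow(Add(Mul(-24313, Pow(-4810, -1)), Mul(-16566, Pow(8863, -1))), -1))) = Add(Mul(-20149, Rational(1, 2678)), Mul(Mul(Add(-9955, Rational(-13, 15)), 3357), Pow(Add(Mul(-24313, Rational(-1, 4810)), Mul(-16566, Rational(1, 8863))), -1))) = Add(Rational(-20149, 2678), Mul(Mul(Rational(-149338, 15), 3357), Pow(Add(Rational(24313, 4810), Rational(-16566, 8863)), -1))) = Add(Rational(-20149, 2678), Mul(Rational(-167109222, 5), Pow(Rational(135803659, 42631030), -1))) = Add(Rational(-20149, 2678), Mul(Rational(-167109222, 5), Rational(42631030, 135803659))) = Add(Rational(-20149, 2678), Rational(-1424807651271732, 135803659)) = Rational(-3815637626413623487, 363682198802)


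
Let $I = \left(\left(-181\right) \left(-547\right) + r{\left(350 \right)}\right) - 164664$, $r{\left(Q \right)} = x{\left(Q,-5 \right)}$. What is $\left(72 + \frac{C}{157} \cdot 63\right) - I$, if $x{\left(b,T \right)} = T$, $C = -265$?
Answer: $\frac{10303543}{157} \approx 65628.0$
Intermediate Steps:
$r{\left(Q \right)} = -5$
$I = -65662$ ($I = \left(\left(-181\right) \left(-547\right) - 5\right) - 164664 = \left(99007 - 5\right) - 164664 = 99002 - 164664 = -65662$)
$\left(72 + \frac{C}{157} \cdot 63\right) - I = \left(72 + - \frac{265}{157} \cdot 63\right) - -65662 = \left(72 + \left(-265\right) \frac{1}{157} \cdot 63\right) + 65662 = \left(72 - \frac{16695}{157}\right) + 65662 = - \frac{5391}{157} + 65662 = \frac{10303543}{157}$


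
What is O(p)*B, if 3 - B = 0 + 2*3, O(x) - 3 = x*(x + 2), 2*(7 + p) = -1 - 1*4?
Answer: -891/4 ≈ -222.75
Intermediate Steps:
p = -19/2 (p = -7 + (-1 - 1*4)/2 = -7 + (-1 - 4)/2 = -7 + (½)*(-5) = -7 - 5/2 = -19/2 ≈ -9.5000)
O(x) = 3 + x*(2 + x) (O(x) = 3 + x*(x + 2) = 3 + x*(2 + x))
B = -3 (B = 3 - (0 + 2*3) = 3 - (0 + 6) = 3 - 1*6 = 3 - 6 = -3)
O(p)*B = (3 + (-19/2)² + 2*(-19/2))*(-3) = (3 + 361/4 - 19)*(-3) = (297/4)*(-3) = -891/4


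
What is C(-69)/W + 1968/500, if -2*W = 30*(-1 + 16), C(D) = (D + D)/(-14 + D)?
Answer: 122278/31125 ≈ 3.9286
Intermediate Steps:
C(D) = 2*D/(-14 + D) (C(D) = (2*D)/(-14 + D) = 2*D/(-14 + D))
W = -225 (W = -15*(-1 + 16) = -15*15 = -1/2*450 = -225)
C(-69)/W + 1968/500 = (2*(-69)/(-14 - 69))/(-225) + 1968/500 = (2*(-69)/(-83))*(-1/225) + 1968*(1/500) = (2*(-69)*(-1/83))*(-1/225) + 492/125 = (138/83)*(-1/225) + 492/125 = -46/6225 + 492/125 = 122278/31125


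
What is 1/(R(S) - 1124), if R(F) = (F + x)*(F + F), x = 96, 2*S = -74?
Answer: -1/5490 ≈ -0.00018215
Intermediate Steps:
S = -37 (S = (½)*(-74) = -37)
R(F) = 2*F*(96 + F) (R(F) = (F + 96)*(F + F) = (96 + F)*(2*F) = 2*F*(96 + F))
1/(R(S) - 1124) = 1/(2*(-37)*(96 - 37) - 1124) = 1/(2*(-37)*59 - 1124) = 1/(-4366 - 1124) = 1/(-5490) = -1/5490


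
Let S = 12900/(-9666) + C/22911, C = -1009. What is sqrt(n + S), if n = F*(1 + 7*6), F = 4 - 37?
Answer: 2*I*sqrt(5972254223112667)/4101069 ≈ 37.688*I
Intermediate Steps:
S = -16961383/12303207 (S = 12900/(-9666) - 1009/22911 = 12900*(-1/9666) - 1009*1/22911 = -2150/1611 - 1009/22911 = -16961383/12303207 ≈ -1.3786)
F = -33
n = -1419 (n = -33*(1 + 7*6) = -33*(1 + 42) = -33*43 = -1419)
sqrt(n + S) = sqrt(-1419 - 16961383/12303207) = sqrt(-17475212116/12303207) = 2*I*sqrt(5972254223112667)/4101069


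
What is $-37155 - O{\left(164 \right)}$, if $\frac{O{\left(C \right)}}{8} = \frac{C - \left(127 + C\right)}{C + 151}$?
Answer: $- \frac{11702809}{315} \approx -37152.0$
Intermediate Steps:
$O{\left(C \right)} = - \frac{1016}{151 + C}$ ($O{\left(C \right)} = 8 \frac{C - \left(127 + C\right)}{C + 151} = 8 \left(- \frac{127}{151 + C}\right) = - \frac{1016}{151 + C}$)
$-37155 - O{\left(164 \right)} = -37155 - - \frac{1016}{151 + 164} = -37155 - - \frac{1016}{315} = -37155 + \frac{1016}{315} = - \frac{11702809}{315}$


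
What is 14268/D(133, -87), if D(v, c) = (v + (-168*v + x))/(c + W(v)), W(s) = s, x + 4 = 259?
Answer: -164082/5489 ≈ -29.893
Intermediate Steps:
x = 255 (x = -4 + 259 = 255)
D(v, c) = (255 - 167*v)/(c + v) (D(v, c) = (v + (-168*v + 255))/(c + v) = (v + (255 - 168*v))/(c + v) = (255 - 167*v)/(c + v))
14268/D(133, -87) = 14268/(((255 - 167*133)/(-87 + 133))) = 14268/(((255 - 22211)/46)) = 14268/(((1/46)*(-21956))) = 14268/(-10978/23) = 14268*(-23/10978) = -164082/5489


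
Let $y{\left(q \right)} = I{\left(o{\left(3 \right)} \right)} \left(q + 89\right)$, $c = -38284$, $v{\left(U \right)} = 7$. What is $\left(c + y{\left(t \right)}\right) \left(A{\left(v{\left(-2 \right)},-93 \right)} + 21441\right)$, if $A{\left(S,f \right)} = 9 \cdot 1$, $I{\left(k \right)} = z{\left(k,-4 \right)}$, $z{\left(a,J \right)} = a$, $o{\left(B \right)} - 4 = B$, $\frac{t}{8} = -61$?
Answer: $-881101650$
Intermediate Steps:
$t = -488$ ($t = 8 \left(-61\right) = -488$)
$o{\left(B \right)} = 4 + B$
$I{\left(k \right)} = k$
$y{\left(q \right)} = 623 + 7 q$ ($y{\left(q \right)} = \left(4 + 3\right) \left(q + 89\right) = 7 \left(89 + q\right) = 623 + 7 q$)
$A{\left(S,f \right)} = 9$
$\left(c + y{\left(t \right)}\right) \left(A{\left(v{\left(-2 \right)},-93 \right)} + 21441\right) = \left(-38284 + \left(623 + 7 \left(-488\right)\right)\right) \left(9 + 21441\right) = \left(-38284 + \left(623 - 3416\right)\right) 21450 = \left(-38284 - 2793\right) 21450 = \left(-41077\right) 21450 = -881101650$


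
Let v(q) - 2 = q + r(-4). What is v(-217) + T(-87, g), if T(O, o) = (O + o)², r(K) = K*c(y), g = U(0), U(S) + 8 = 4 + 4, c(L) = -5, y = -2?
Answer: 7374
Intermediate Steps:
U(S) = 0 (U(S) = -8 + (4 + 4) = -8 + 8 = 0)
g = 0
r(K) = -5*K (r(K) = K*(-5) = -5*K)
v(q) = 22 + q (v(q) = 2 + (q - 5*(-4)) = 2 + (q + 20) = 2 + (20 + q) = 22 + q)
v(-217) + T(-87, g) = (22 - 217) + (-87 + 0)² = -195 + (-87)² = -195 + 7569 = 7374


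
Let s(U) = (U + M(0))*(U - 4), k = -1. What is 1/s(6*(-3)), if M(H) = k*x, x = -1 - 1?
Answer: 1/352 ≈ 0.0028409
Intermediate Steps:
x = -2
M(H) = 2 (M(H) = -1*(-2) = 2)
s(U) = (-4 + U)*(2 + U) (s(U) = (U + 2)*(U - 4) = (2 + U)*(-4 + U) = (-4 + U)*(2 + U))
1/s(6*(-3)) = 1/(-8 + (6*(-3))**2 - 12*(-3)) = 1/(-8 + (-18)**2 - 2*(-18)) = 1/(-8 + 324 + 36) = 1/352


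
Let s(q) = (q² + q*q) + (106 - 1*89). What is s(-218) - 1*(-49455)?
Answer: 144520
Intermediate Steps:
s(q) = 17 + 2*q² (s(q) = (q² + q²) + (106 - 89) = 2*q² + 17 = 17 + 2*q²)
s(-218) - 1*(-49455) = (17 + 2*(-218)²) - 1*(-49455) = (17 + 2*47524) + 49455 = (17 + 95048) + 49455 = 95065 + 49455 = 144520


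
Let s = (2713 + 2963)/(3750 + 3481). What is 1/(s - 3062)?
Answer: -7231/22135646 ≈ -0.00032667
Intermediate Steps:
s = 5676/7231 ≈ 0.78495
1/(s - 3062) = 1/(5676/7231 - 3062) = 1/(-22135646/7231) = -7231/22135646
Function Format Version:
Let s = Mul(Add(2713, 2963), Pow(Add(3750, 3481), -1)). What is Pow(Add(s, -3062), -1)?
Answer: Rational(-7231, 22135646) ≈ -0.00032667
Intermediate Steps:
s = Rational(5676, 7231) (s = Mul(5676, Pow(7231, -1)) = Mul(5676, Rational(1, 7231)) = Rational(5676, 7231) ≈ 0.78495)
Pow(Add(s, -3062), -1) = Pow(Add(Rational(5676, 7231), -3062), -1) = Pow(Rational(-22135646, 7231), -1) = Rational(-7231, 22135646)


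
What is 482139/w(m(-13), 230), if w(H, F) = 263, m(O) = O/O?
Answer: 482139/263 ≈ 1833.2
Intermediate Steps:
m(O) = 1
482139/w(m(-13), 230) = 482139/263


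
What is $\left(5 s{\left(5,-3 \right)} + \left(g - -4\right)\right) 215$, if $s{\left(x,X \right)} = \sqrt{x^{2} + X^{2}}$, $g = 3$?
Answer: $1505 + 1075 \sqrt{34} \approx 7773.3$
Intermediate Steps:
$s{\left(x,X \right)} = \sqrt{X^{2} + x^{2}}$
$\left(5 s{\left(5,-3 \right)} + \left(g - -4\right)\right) 215 = \left(5 \sqrt{\left(-3\right)^{2} + 5^{2}} + \left(3 - -4\right)\right) 215 = \left(5 \sqrt{9 + 25} + \left(3 + 4\right)\right) 215 = \left(5 \sqrt{34} + 7\right) 215 = \left(7 + 5 \sqrt{34}\right) 215 = 1505 + 1075 \sqrt{34}$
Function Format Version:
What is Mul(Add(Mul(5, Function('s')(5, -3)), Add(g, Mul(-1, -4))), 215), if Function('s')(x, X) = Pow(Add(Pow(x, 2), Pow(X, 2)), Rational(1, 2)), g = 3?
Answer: Add(1505, Mul(1075, Pow(34, Rational(1, 2)))) ≈ 7773.3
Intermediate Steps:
Function('s')(x, X) = Pow(Add(Pow(X, 2), Pow(x, 2)), Rational(1, 2))
Mul(Add(Mul(5, Function('s')(5, -3)), Add(g, Mul(-1, -4))), 215) = Mul(Add(Mul(5, Pow(Add(Pow(-3, 2), Pow(5, 2)), Rational(1, 2))), Add(3, Mul(-1, -4))), 215) = Mul(Add(Mul(5, Pow(Add(9, 25), Rational(1, 2))), Add(3, 4)), 215) = Mul(Add(Mul(5, Pow(34, Rational(1, 2))), 7), 215) = Mul(Add(7, Mul(5, Pow(34, Rational(1, 2)))), 215) = Add(1505, Mul(1075, Pow(34, Rational(1, 2))))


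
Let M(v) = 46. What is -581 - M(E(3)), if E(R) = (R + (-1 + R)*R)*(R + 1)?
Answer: -627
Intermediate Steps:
E(R) = (1 + R)*(R + R*(-1 + R)) (E(R) = (R + R*(-1 + R))*(1 + R) = (1 + R)*(R + R*(-1 + R)))
-581 - M(E(3)) = -581 - 1*46 = -581 - 46 = -627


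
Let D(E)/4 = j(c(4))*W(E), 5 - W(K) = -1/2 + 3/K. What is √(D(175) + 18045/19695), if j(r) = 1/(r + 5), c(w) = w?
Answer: √63730568629/137865 ≈ 1.8311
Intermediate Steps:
W(K) = 11/2 - 3/K (W(K) = 5 - (-1/2 + 3/K) = 5 - (-1*½ + 3/K) = 5 - (-½ + 3/K) = 5 + (½ - 3/K) = 11/2 - 3/K)
j(r) = 1/(5 + r)
D(E) = 22/9 - 4/(3*E) (D(E) = 4*((11/2 - 3/E)/(5 + 4)) = 4*((11/2 - 3/E)/9) = 4*(11/18 - 1/(3*E)) = 22/9 - 4/(3*E))
√(D(175) + 18045/19695) = √((2/9)*(-6 + 11*175)/175 + 18045/19695) = √((2/9)*(1/175)*(-6 + 1925) + 18045*(1/19695)) = √((2/9)*(1/175)*1919 + 1203/1313) = √(3838/1575 + 1203/1313) = √(6934019/2067975) = √63730568629/137865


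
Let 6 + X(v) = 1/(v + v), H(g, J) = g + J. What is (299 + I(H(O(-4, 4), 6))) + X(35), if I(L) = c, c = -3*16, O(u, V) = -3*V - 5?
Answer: 17151/70 ≈ 245.01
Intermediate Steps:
O(u, V) = -5 - 3*V
H(g, J) = J + g
c = -48
I(L) = -48
X(v) = -6 + 1/(2*v) (X(v) = -6 + 1/(v + v) = -6 + 1/(2*v))
(299 + I(H(O(-4, 4), 6))) + X(35) = (299 - 48) + (-6 + (½)/35) = 251 + (-6 + (½)*(1/35)) = 251 + (-6 + 1/70) = 251 - 419/70 = 17151/70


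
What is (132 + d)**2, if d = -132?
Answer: 0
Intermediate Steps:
(132 + d)**2 = (132 - 132)**2 = 0**2 = 0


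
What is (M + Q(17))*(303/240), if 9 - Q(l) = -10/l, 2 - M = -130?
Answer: 243107/1360 ≈ 178.76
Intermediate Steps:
M = 132 (M = 2 - 1*(-130) = 2 + 130 = 132)
Q(l) = 9 + 10/l (Q(l) = 9 - (-10)/l = 9 + 10/l)
(M + Q(17))*(303/240) = (132 + (9 + 10/17))*(303/240) = (132 + (9 + 10*(1/17)))*(303*(1/240)) = (132 + (9 + 10/17))*(101/80) = (132 + 163/17)*(101/80) = (2407/17)*(101/80) = 243107/1360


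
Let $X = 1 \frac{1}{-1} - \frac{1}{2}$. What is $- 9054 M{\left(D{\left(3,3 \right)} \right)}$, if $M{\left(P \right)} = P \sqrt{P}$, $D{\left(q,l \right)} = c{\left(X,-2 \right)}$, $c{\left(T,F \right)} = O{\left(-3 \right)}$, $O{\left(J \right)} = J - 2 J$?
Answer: $- 27162 \sqrt{3} \approx -47046.0$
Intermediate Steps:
$X = - \frac{3}{2}$ ($X = 1 \left(-1\right) - \frac{1}{2} = -1 - \frac{1}{2} = - \frac{3}{2} \approx -1.5$)
$O{\left(J \right)} = - J$
$c{\left(T,F \right)} = 3$ ($c{\left(T,F \right)} = \left(-1\right) \left(-3\right) = 3$)
$D{\left(q,l \right)} = 3$
$M{\left(P \right)} = P^{\frac{3}{2}}$
$- 9054 M{\left(D{\left(3,3 \right)} \right)} = - 9054 \cdot 3^{\frac{3}{2}} = - 9054 \cdot 3 \sqrt{3} = - 27162 \sqrt{3}$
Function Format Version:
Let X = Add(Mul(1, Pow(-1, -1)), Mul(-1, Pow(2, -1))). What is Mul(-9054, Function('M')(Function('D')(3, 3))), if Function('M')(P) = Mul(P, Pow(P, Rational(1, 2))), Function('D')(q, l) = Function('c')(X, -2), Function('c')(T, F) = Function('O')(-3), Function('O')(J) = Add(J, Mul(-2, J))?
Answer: Mul(-27162, Pow(3, Rational(1, 2))) ≈ -47046.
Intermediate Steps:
X = Rational(-3, 2) (X = Add(Mul(1, -1), Mul(-1, Rational(1, 2))) = Add(-1, Rational(-1, 2)) = Rational(-3, 2) ≈ -1.5000)
Function('O')(J) = Mul(-1, J)
Function('c')(T, F) = 3 (Function('c')(T, F) = Mul(-1, -3) = 3)
Function('D')(q, l) = 3
Function('M')(P) = Pow(P, Rational(3, 2))
Mul(-9054, Function('M')(Function('D')(3, 3))) = Mul(-9054, Pow(3, Rational(3, 2))) = Mul(-9054, Mul(3, Pow(3, Rational(1, 2)))) = Mul(-27162, Pow(3, Rational(1, 2)))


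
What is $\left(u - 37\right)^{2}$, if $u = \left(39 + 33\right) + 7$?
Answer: $1764$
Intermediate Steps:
$u = 79$ ($u = 72 + 7 = 79$)
$\left(u - 37\right)^{2} = \left(79 - 37\right)^{2} = 42^{2} = 1764$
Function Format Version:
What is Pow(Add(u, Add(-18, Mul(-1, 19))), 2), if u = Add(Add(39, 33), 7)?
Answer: 1764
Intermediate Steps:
u = 79 (u = Add(72, 7) = 79)
Pow(Add(u, Add(-18, Mul(-1, 19))), 2) = Pow(Add(79, Add(-18, Mul(-1, 19))), 2) = Pow(Add(79, Add(-18, -19)), 2) = Pow(Add(79, -37), 2) = Pow(42, 2) = 1764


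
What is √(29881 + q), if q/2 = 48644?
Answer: √127169 ≈ 356.61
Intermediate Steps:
q = 97288 (q = 2*48644 = 97288)
√(29881 + q) = √(29881 + 97288) = √127169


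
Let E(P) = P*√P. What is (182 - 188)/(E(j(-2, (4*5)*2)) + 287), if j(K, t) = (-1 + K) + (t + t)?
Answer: 123/26726 - 33*√77/26726 ≈ -0.0062326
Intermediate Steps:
j(K, t) = -1 + K + 2*t (j(K, t) = (-1 + K) + 2*t = -1 + K + 2*t)
E(P) = P^(3/2)
(182 - 188)/(E(j(-2, (4*5)*2)) + 287) = (182 - 188)/((-1 - 2 + 2*((4*5)*2))^(3/2) + 287) = -6/((-1 - 2 + 2*(20*2))^(3/2) + 287) = -6/((-1 - 2 + 2*40)^(3/2) + 287) = -6/((-1 - 2 + 80)^(3/2) + 287) = -6/(77^(3/2) + 287) = -6/(77*√77 + 287) = -6/(287 + 77*√77)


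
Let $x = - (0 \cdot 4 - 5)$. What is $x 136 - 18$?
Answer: $662$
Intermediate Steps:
$x = 5$ ($x = - (0 - 5) = \left(-1\right) \left(-5\right) = 5$)
$x 136 - 18 = 5 \cdot 136 - 18 = 680 - 18 = 662$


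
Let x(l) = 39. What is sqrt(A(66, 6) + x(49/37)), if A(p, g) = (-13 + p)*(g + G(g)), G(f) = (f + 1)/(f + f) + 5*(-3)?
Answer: I*sqrt(14655)/6 ≈ 20.176*I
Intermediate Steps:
G(f) = -15 + (1 + f)/(2*f) (G(f) = (1 + f)/((2*f)) - 15 = (1 + f)*(1/(2*f)) - 15 = (1 + f)/(2*f) - 15 = -15 + (1 + f)/(2*f))
A(p, g) = (-13 + p)*(g + (1 - 29*g)/(2*g))
sqrt(A(66, 6) + x(49/37)) = sqrt((1/2)*(-13 + 377*6 - 1*66*(-1 + 29*6) + 2*6**2*(-13 + 66))/6 + 39) = sqrt((1/2)*(1/6)*(-13 + 2262 - 1*66*(-1 + 174) + 2*36*53) + 39) = sqrt((1/2)*(1/6)*(-13 + 2262 - 1*66*173 + 3816) + 39) = sqrt((1/2)*(1/6)*(-13 + 2262 - 11418 + 3816) + 39) = sqrt((1/2)*(1/6)*(-5353) + 39) = sqrt(-5353/12 + 39) = sqrt(-4885/12) = I*sqrt(14655)/6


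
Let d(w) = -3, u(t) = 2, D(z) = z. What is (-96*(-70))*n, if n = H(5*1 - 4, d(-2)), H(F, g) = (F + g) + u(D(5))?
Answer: 0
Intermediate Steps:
H(F, g) = 2 + F + g (H(F, g) = (F + g) + 2 = 2 + F + g)
n = 0 (n = 2 + (5*1 - 4) - 3 = 2 + (5 - 4) - 3 = 2 + 1 - 3 = 0)
(-96*(-70))*n = -96*(-70)*0 = 6720*0 = 0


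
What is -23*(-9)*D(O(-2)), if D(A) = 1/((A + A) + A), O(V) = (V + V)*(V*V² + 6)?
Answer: 69/8 ≈ 8.6250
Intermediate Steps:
O(V) = 2*V*(6 + V³) (O(V) = (2*V)*(V³ + 6) = (2*V)*(6 + V³) = 2*V*(6 + V³))
D(A) = 1/(3*A) (D(A) = 1/(2*A + A) = 1/(3*A))
-23*(-9)*D(O(-2)) = -23*(-9)*1/(3*((2*(-2)*(6 + (-2)³)))) = -(-207)*1/(3*((2*(-2)*(6 - 8)))) = -(-207)*1/(3*((2*(-2)*(-2)))) = -(-207)*(⅓)/8 = -(-207)*(⅓)*(⅛) = -(-207)/24 = -1*(-69/8) = 69/8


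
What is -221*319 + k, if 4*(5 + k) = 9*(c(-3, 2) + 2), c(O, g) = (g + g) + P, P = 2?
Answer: -70486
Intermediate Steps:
c(O, g) = 2 + 2*g (c(O, g) = (g + g) + 2 = 2*g + 2 = 2 + 2*g)
k = 13 (k = -5 + (9*((2 + 2*2) + 2))/4 = -5 + (9*((2 + 4) + 2))/4 = -5 + (9*(6 + 2))/4 = -5 + (9*8)/4 = -5 + (¼)*72 = -5 + 18 = 13)
-221*319 + k = -221*319 + 13 = -70499 + 13 = -70486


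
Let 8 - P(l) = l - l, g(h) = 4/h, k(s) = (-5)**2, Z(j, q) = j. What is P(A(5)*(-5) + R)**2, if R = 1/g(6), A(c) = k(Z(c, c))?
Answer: 64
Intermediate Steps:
k(s) = 25
A(c) = 25
R = 3/2 (R = 1/(4/6) = 1/(4*(1/6)) = 1/(2/3) = 3/2 ≈ 1.5000)
P(l) = 8 (P(l) = 8 - (l - l) = 8 - 1*0 = 8 + 0 = 8)
P(A(5)*(-5) + R)**2 = 8**2 = 64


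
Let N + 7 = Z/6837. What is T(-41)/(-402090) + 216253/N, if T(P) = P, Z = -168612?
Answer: -198166268668393/29013608130 ≈ -6830.1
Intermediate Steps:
N = -72157/2279 (N = -7 - 168612/6837 = -7 - 168612*1/6837 = -7 - 56204/2279 = -72157/2279 ≈ -31.662)
T(-41)/(-402090) + 216253/N = -41/(-402090) + 216253/(-72157/2279) = -41*(-1/402090) + 216253*(-2279/72157) = 41/402090 - 492840587/72157 = -198166268668393/29013608130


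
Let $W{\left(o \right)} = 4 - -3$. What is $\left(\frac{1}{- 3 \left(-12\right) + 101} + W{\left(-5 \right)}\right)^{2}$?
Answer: $\frac{921600}{18769} \approx 49.102$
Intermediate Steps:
$W{\left(o \right)} = 7$ ($W{\left(o \right)} = 4 + 3 = 7$)
$\left(\frac{1}{- 3 \left(-12\right) + 101} + W{\left(-5 \right)}\right)^{2} = \left(\frac{1}{- 3 \left(-12\right) + 101} + 7\right)^{2} = \left(\frac{1}{\left(-1\right) \left(-36\right) + 101} + 7\right)^{2} = \left(\frac{1}{36 + 101} + 7\right)^{2} = \left(\frac{1}{137} + 7\right)^{2} = \left(\frac{960}{137}\right)^{2} = \frac{921600}{18769}$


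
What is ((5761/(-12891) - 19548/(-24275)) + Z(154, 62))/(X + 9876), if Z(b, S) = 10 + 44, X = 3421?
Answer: 17010312343/4161017245425 ≈ 0.0040880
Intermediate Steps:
Z(b, S) = 54
((5761/(-12891) - 19548/(-24275)) + Z(154, 62))/(X + 9876) = ((5761/(-12891) - 19548/(-24275)) + 54)/(3421 + 9876) = ((5761*(-1/12891) - 19548*(-1/24275)) + 54)/13297 = ((-5761/12891 + 19548/24275) + 54)*(1/13297) = (112144993/312929025 + 54)*(1/13297) = (17010312343/312929025)*(1/13297) = 17010312343/4161017245425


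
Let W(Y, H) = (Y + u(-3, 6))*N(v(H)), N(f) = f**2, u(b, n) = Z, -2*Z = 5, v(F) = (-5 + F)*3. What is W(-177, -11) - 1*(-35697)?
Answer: -377871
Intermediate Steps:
v(F) = -15 + 3*F
Z = -5/2 (Z = -1/2*5 = -5/2 ≈ -2.5000)
u(b, n) = -5/2
W(Y, H) = (-15 + 3*H)**2*(-5/2 + Y) (W(Y, H) = (Y - 5/2)*(-15 + 3*H)**2 = (-5/2 + Y)*(-15 + 3*H)**2 = (-15 + 3*H)**2*(-5/2 + Y))
W(-177, -11) - 1*(-35697) = (-5 - 11)**2*(-45/2 + 9*(-177)) - 1*(-35697) = (-16)**2*(-45/2 - 1593) + 35697 = 256*(-3231/2) + 35697 = -413568 + 35697 = -377871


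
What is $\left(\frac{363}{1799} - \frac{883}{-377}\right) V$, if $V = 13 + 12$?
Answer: $\frac{43134200}{678223} \approx 63.599$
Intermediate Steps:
$V = 25$
$\left(\frac{363}{1799} - \frac{883}{-377}\right) V = \left(\frac{363}{1799} - \frac{883}{-377}\right) 25 = \left(363 \cdot \frac{1}{1799} - - \frac{883}{377}\right) 25 = \left(\frac{363}{1799} + \frac{883}{377}\right) 25 = \frac{1725368}{678223} \cdot 25 = \frac{43134200}{678223}$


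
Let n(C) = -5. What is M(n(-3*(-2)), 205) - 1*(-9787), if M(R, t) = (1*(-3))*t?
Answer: 9172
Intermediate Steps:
M(R, t) = -3*t
M(n(-3*(-2)), 205) - 1*(-9787) = -3*205 - 1*(-9787) = -615 + 9787 = 9172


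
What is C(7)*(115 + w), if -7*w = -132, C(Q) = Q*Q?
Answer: 6559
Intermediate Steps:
C(Q) = Q**2
w = 132/7 (w = -1/7*(-132) = 132/7 ≈ 18.857)
C(7)*(115 + w) = 7**2*(115 + 132/7) = 49*(937/7) = 6559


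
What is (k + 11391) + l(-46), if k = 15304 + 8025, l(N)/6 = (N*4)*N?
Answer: 85504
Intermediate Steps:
l(N) = 24*N² (l(N) = 6*((N*4)*N) = 6*((4*N)*N) = 6*(4*N²) = 24*N²)
k = 23329
(k + 11391) + l(-46) = (23329 + 11391) + 24*(-46)² = 34720 + 24*2116 = 34720 + 50784 = 85504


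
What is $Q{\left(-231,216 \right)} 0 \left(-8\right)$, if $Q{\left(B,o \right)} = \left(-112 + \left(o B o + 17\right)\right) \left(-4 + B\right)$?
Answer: $0$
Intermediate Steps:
$Q{\left(B,o \right)} = \left(-95 + B o^{2}\right) \left(-4 + B\right)$ ($Q{\left(B,o \right)} = \left(-112 + \left(B o o + 17\right)\right) \left(-4 + B\right) = \left(-112 + \left(B o^{2} + 17\right)\right) \left(-4 + B\right) = \left(-112 + \left(17 + B o^{2}\right)\right) \left(-4 + B\right) = \left(-95 + B o^{2}\right) \left(-4 + B\right)$)
$Q{\left(-231,216 \right)} 0 \left(-8\right) = \left(380 - -21945 + \left(-231\right)^{2} \cdot 216^{2} - - 924 \cdot 216^{2}\right) 0 \left(-8\right) = \left(380 + 21945 + 53361 \cdot 46656 - \left(-924\right) 46656\right) 0 = \left(380 + 21945 + 2489610816 + 43110144\right) 0 = 2532743285 \cdot 0 = 0$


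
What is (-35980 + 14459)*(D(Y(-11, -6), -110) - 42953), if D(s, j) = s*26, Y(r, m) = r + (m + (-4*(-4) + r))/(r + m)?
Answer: 15818731277/17 ≈ 9.3051e+8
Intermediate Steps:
Y(r, m) = r + (16 + m + r)/(m + r) (Y(r, m) = r + (m + (16 + r))/(m + r) = r + (16 + m + r)/(m + r))
D(s, j) = 26*s
(-35980 + 14459)*(D(Y(-11, -6), -110) - 42953) = (-35980 + 14459)*(26*((16 - 6 - 11 + (-11)**2 - 6*(-11))/(-6 - 11)) - 42953) = -21521*(26*((16 - 6 - 11 + 121 + 66)/(-17)) - 42953) = -21521*(26*(-1/17*186) - 42953) = -21521*(26*(-186/17) - 42953) = -21521*(-4836/17 - 42953) = -21521*(-735037/17) = 15818731277/17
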